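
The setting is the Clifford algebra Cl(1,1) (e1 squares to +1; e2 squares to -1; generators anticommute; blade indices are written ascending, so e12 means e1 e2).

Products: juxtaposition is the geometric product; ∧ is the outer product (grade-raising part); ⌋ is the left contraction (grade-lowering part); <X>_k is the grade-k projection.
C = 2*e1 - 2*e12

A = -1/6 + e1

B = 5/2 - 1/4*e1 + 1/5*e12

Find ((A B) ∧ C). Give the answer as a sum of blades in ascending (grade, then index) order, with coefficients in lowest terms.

step 1: -2/3 + 61/24*e1 + 1/5*e2 - 1/30*e12
step 2: -4/3*e1 + 14/15*e12
Answer: -4/3*e1 + 14/15*e12


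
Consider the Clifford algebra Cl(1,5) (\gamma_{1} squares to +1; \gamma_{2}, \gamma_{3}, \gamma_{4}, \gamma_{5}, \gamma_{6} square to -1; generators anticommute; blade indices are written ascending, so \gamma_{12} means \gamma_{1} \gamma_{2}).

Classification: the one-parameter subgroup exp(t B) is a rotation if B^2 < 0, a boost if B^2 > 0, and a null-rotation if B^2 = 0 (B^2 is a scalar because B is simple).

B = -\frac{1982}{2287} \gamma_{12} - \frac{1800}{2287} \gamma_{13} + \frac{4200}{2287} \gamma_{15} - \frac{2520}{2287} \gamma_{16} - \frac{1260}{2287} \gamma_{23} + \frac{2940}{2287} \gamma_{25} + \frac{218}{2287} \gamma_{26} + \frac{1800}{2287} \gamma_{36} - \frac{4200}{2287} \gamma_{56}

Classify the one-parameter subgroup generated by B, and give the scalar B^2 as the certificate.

B^2 term by term: the squares give (-\frac{1982}{2287})^2*(\gamma_{12})^2 + (-\frac{1800}{2287})^2*(\gamma_{13})^2 + (\frac{4200}{2287})^2*(\gamma_{15})^2 + (-\frac{2520}{2287})^2*(\gamma_{16})^2 + (-\frac{1260}{2287})^2*(\gamma_{23})^2 + (\frac{2940}{2287})^2*(\gamma_{25})^2 + (\frac{218}{2287})^2*(\gamma_{26})^2 + (\frac{1800}{2287})^2*(\gamma_{36})^2 + (-\frac{4200}{2287})^2*(\gamma_{56})^2 = \frac{3928324}{5230369}*(+1) + \frac{3240000}{5230369}*(+1) + \frac{17640000}{5230369}*(+1) + \frac{6350400}{5230369}*(+1) + \frac{1587600}{5230369}*(-1) + \frac{8643600}{5230369}*(-1) + \frac{47524}{5230369}*(-1) + \frac{3240000}{5230369}*(-1) + \frac{17640000}{5230369}*(-1) = 0 (each basis 2-blade squares to minus the product of its generators' squares); cross terms between blades sharing an index anticommute and cancel; the commuting (index-disjoint) pairs give grade-4 terms 2*c*c'*(blade product), which cancel blade by blade — \gamma_{1235}: \frac{10584000}{5230369} - \frac{10584000}{5230369} = 0; \gamma_{1236}: -\frac{7135200}{5230369} + \frac{784800}{5230369} + \frac{6350400}{5230369} = 0; \gamma_{1256}: \frac{16648800}{5230369} - \frac{1831200}{5230369} - \frac{14817600}{5230369} = 0; \gamma_{1356}: \frac{15120000}{5230369} - \frac{15120000}{5230369} = 0; \gamma_{2356}: \frac{10584000}{5230369} - \frac{10584000}{5230369} = 0 — confirming B is simple. So B^2 = 0.
Answer: null-rotation, certificate B^2 = 0. No conjugation can change B^2 = 0; the sign gives the class.


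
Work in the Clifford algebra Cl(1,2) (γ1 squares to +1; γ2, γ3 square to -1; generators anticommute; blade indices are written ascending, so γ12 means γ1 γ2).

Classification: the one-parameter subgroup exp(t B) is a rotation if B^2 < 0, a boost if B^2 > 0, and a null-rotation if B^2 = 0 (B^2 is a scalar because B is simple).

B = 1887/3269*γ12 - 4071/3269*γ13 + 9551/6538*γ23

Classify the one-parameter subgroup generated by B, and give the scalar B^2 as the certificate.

B^2 term by term: the squares give (1887/3269)^2*(γ12)^2 + (-4071/3269)^2*(γ13)^2 + (9551/6538)^2*(γ23)^2 = 3560769/10686361*(+1) + 16573041/10686361*(+1) + 91221601/42745444*(-1) = -1/4 (each basis 2-blade squares to minus the product of its generators' squares); cross terms between blades sharing an index anticommute and cancel. So B^2 = -1/4.
Answer: rotation, certificate B^2 = -1/4. Check the certificate: B^2 = -1/4, and that sign is decisive whatever form B takes.


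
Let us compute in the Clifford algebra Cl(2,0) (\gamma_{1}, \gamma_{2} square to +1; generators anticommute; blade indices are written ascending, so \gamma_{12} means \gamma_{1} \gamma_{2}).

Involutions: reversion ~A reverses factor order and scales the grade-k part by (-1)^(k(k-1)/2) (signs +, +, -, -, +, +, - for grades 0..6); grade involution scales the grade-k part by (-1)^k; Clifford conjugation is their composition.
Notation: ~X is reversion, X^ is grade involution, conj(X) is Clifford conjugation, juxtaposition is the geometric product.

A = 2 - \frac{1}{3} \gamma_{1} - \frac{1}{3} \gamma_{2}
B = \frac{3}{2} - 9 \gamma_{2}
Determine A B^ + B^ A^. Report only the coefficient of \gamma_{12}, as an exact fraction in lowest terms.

first term: -\frac{1}{2} \gamma_{1} + \frac{35}{2} \gamma_{2} - 3 \gamma_{12}
second term: 6 + \frac{1}{2} \gamma_{1} + \frac{37}{2} \gamma_{2} - 3 \gamma_{12}
Answer: -6


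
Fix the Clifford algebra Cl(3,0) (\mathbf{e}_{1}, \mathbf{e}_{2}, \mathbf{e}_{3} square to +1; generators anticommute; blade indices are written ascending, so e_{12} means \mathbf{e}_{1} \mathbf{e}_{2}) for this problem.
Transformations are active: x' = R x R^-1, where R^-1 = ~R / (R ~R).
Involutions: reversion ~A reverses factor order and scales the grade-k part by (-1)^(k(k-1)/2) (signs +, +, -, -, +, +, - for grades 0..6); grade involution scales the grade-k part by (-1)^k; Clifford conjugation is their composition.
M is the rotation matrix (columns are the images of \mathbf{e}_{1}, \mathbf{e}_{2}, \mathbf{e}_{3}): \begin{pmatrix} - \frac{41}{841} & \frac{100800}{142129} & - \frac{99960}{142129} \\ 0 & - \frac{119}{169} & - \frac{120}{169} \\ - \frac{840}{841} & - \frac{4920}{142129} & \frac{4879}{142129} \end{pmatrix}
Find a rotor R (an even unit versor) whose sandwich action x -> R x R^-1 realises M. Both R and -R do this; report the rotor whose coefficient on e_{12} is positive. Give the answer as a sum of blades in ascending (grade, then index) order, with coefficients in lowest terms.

Method: write R = a + b12*e_{12} + b13*e_{13} + b23*e_{23} with a^2 + b12^2 + b13^2 + b23^2 = 1 (so R^-1 = ~R). Expanding the columns R e_j ~R gives tr M = 4a^2 - 1 and, from the antisymmetric part, M21 - M12 = -4a*b12, M13 - M31 = 4a*b13, M32 - M23 = -4a*b23.
Here tr M = -\frac{102129}{142129}, so a^2 = (1 + tr M)/4 = \frac{10000}{142129} and a = ±\frac{100}{377}. Taking a = \frac{100}{377}: M21 - M12 = -\frac{100800}{142129}, M13 - M31 = \frac{42000}{142129}, M32 - M23 = \frac{96000}{142129}, giving b12 = \frac{252}{377}, b13 = \frac{105}{377}, b23 = -\frac{240}{377}, i.e. R = \frac{100}{377} + \frac{252}{377} e_{12} + \frac{105}{377} e_{13} - \frac{240}{377} e_{23}.
Its e_{12} coefficient is already positive.
Answer: \frac{100}{377} + \frac{252}{377} e_{12} + \frac{105}{377} e_{13} - \frac{240}{377} e_{23}. Uniqueness: Spin(3) -> SO(3) maps R and -R to the same rotation of trace -\frac{102129}{142129}; fixing the sign of the e_{12} coefficient removes the ambiguity.


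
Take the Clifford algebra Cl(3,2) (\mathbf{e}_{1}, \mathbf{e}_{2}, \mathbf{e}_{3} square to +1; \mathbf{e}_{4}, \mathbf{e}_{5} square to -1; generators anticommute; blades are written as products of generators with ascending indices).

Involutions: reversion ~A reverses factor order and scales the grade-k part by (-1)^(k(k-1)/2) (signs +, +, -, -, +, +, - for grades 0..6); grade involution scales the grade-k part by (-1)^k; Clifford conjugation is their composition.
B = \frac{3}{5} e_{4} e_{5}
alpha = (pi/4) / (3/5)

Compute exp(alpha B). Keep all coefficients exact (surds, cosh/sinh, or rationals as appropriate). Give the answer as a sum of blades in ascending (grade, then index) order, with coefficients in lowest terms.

B^2 = (\frac{3}{5})^2*(e_{4} e_{5})^2 = \frac{9}{25}*(-1) = -\frac{9}{25} (a basis 2-blade squares to minus the product of its generators' squares).
B^2 = -\frac{9}{25} — since the square is negative, the closed form is circular: l = \frac{3}{5}, alpha*l = \frac{\pi}{4}, so exp(alpha B) = cos(\frac{\pi}{4}) + (sin(\frac{\pi}{4})/(\frac{3}{5}))*B = \frac{\sqrt{2}}{2} + (\frac{5 \sqrt{2}}{6})*B.
Answer: \frac{\sqrt{2}}{2} + \frac{\sqrt{2}}{2} e_{4} e_{5}


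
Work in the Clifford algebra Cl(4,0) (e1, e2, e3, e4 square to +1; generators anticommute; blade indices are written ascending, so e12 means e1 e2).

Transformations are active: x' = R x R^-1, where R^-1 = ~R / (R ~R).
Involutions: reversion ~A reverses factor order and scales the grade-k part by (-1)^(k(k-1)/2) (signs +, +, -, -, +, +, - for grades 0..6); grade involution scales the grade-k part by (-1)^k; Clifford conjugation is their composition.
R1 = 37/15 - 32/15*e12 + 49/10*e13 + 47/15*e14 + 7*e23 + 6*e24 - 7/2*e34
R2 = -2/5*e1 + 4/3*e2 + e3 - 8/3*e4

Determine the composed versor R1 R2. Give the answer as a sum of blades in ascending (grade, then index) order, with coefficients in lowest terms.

Distribute over the terms of R2 (each basis-blade product reordered to ascending indices, repeated generators contracted through their squares):
R1 (-2/5*e1) = -74/75*e1 - 64/75*e2 + 49/25*e3 + 94/75*e4 - 14/5*e123 - 12/5*e124 + 7/5*e134
R1 (4/3*e2) = -128/45*e1 + 148/45*e2 - 28/3*e3 - 8*e4 - 98/15*e123 - 188/45*e124 - 14/3*e234
R1 (e3) = 49/10*e1 + 7*e2 + 37/15*e3 + 7/2*e4 - 32/15*e123 - 47/15*e134 - 6*e234
R1 (-8/3*e4) = -376/45*e1 - 16*e2 + 28/3*e3 - 296/45*e4 + 256/45*e124 - 196/15*e134 - 56/3*e234
Summing the partial products and collecting blades:
Answer: -1093/150*e1 - 1477/225*e2 + 332/75*e3 - 4421/450*e4 - 172/15*e123 - 8/9*e124 - 74/5*e134 - 88/3*e234


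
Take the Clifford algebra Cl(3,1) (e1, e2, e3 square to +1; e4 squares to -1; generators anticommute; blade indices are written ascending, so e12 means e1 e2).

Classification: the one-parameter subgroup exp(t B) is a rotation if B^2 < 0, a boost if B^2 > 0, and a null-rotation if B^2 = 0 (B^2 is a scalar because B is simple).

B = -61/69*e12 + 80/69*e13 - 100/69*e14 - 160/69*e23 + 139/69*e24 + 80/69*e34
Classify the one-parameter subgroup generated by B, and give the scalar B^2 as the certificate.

B^2 term by term: the squares give (-61/69)^2*(e12)^2 + (80/69)^2*(e13)^2 + (-100/69)^2*(e14)^2 + (-160/69)^2*(e23)^2 + (139/69)^2*(e24)^2 + (80/69)^2*(e34)^2 = 3721/4761*(-1) + 6400/4761*(-1) + 10000/4761*(+1) + 25600/4761*(-1) + 19321/4761*(+1) + 6400/4761*(+1) = 0 (each basis 2-blade squares to minus the product of its generators' squares); cross terms between blades sharing an index anticommute and cancel; the commuting (index-disjoint) pairs give grade-4 terms 2*c*c'*(blade product), which cancel blade by blade — e1234: -9760/4761 - 22240/4761 + 32000/4761 = 0 — confirming B is simple. So B^2 = 0.
Answer: null-rotation, certificate B^2 = 0. B^2 = 0 is basis-independent, so its sign is the whole story.


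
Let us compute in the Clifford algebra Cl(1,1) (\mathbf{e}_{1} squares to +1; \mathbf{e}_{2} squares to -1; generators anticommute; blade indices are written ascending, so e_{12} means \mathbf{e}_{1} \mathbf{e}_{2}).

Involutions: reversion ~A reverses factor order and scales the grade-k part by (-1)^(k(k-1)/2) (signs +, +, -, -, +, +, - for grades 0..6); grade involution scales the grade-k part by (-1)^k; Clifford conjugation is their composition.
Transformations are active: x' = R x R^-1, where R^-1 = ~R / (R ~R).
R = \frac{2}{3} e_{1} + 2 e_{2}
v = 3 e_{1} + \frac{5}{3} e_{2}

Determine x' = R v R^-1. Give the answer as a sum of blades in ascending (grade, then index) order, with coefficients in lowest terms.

~R = \frac{2}{3} e_{1} + 2 e_{2}, and R ~R = -\frac{32}{9}, so R^-1 = ~R / (-\frac{32}{9}).
R v = -\frac{4}{3} - \frac{44}{9} e_{12}
Answer: -\frac{5}{2} e_{1} - \frac{1}{6} e_{2}


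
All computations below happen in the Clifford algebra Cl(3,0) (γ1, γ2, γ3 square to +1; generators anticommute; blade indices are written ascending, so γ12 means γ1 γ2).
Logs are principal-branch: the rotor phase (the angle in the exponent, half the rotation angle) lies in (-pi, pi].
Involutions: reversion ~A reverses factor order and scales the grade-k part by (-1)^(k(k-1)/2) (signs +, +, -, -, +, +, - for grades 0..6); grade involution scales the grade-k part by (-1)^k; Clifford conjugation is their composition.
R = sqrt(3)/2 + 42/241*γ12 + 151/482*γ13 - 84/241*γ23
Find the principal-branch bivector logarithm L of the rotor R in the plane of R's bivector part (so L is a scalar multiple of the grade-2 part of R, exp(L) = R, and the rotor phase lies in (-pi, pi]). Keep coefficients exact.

The scalar part of R is sqrt(3)/2, which fixes the principal-branch rotor phase; the unit plane is then the bivector part divided by the sine of that phase, and L is that plane scaled by the phase.
Concretely: cos(phase) = sqrt(3)/2 gives phase = ±pi/6, and since phase/sin(phase) is even the sign is immaterial: L = (phase/sin(phase)) * <R>_2 = (pi/3) * <R>_2.
Answer: 14*pi/241*γ12 + 151*pi/1446*γ13 - 28*pi/241*γ23


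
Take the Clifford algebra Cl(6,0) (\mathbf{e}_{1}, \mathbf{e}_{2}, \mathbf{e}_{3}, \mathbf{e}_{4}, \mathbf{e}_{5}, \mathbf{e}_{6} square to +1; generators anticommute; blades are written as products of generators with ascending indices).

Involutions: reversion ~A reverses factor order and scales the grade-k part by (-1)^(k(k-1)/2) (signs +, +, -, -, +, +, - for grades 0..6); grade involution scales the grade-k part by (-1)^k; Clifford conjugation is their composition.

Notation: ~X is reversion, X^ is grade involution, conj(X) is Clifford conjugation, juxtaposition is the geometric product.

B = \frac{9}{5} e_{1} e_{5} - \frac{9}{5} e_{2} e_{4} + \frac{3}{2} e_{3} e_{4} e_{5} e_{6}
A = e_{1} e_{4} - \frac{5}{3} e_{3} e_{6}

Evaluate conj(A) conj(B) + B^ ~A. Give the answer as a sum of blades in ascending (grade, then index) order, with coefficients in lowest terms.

first term: \frac{9}{5} e_{1} e_{2} - \frac{43}{10} e_{4} e_{5} + \frac{9}{2} e_{1} e_{3} e_{5} e_{6} - 3 e_{2} e_{3} e_{4} e_{6}
second term: \frac{9}{5} e_{1} e_{2} - \frac{43}{10} e_{4} e_{5} - \frac{9}{2} e_{1} e_{3} e_{5} e_{6} + 3 e_{2} e_{3} e_{4} e_{6}
Answer: \frac{18}{5} e_{1} e_{2} - \frac{43}{5} e_{4} e_{5}


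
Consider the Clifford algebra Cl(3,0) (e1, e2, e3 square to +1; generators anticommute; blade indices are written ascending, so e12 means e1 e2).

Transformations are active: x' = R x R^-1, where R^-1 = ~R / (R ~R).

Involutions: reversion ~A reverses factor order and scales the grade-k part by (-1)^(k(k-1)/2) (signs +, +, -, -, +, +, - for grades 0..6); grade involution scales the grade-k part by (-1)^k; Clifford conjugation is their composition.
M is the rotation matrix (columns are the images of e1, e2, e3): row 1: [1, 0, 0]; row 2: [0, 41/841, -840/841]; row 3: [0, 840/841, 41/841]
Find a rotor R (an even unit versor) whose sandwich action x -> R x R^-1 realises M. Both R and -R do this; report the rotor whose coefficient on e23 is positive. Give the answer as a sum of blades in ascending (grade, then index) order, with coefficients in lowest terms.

Method: write R = a + b12*e12 + b13*e13 + b23*e23 with a^2 + b12^2 + b13^2 + b23^2 = 1 (so R^-1 = ~R). Expanding the columns R e_j ~R gives tr M = 4a^2 - 1 and, from the antisymmetric part, M21 - M12 = -4a*b12, M13 - M31 = 4a*b13, M32 - M23 = -4a*b23.
Here tr M = 923/841, so a^2 = (1 + tr M)/4 = 441/841 and a = ±21/29. Taking a = 21/29: M21 - M12 = 0, M13 - M31 = 0, M32 - M23 = 1680/841, giving b12 = 0, b13 = 0, b23 = -20/29, i.e. R = 21/29 - 20/29*e23.
Its e23 coefficient is negative, so report the other preimage -R.
Answer: -21/29 + 20/29*e23. Sheet selection: the two-to-one cover makes ±R indistinguishable at the matrix level (trace 923/841), so uniqueness comes from the required sign on e23.


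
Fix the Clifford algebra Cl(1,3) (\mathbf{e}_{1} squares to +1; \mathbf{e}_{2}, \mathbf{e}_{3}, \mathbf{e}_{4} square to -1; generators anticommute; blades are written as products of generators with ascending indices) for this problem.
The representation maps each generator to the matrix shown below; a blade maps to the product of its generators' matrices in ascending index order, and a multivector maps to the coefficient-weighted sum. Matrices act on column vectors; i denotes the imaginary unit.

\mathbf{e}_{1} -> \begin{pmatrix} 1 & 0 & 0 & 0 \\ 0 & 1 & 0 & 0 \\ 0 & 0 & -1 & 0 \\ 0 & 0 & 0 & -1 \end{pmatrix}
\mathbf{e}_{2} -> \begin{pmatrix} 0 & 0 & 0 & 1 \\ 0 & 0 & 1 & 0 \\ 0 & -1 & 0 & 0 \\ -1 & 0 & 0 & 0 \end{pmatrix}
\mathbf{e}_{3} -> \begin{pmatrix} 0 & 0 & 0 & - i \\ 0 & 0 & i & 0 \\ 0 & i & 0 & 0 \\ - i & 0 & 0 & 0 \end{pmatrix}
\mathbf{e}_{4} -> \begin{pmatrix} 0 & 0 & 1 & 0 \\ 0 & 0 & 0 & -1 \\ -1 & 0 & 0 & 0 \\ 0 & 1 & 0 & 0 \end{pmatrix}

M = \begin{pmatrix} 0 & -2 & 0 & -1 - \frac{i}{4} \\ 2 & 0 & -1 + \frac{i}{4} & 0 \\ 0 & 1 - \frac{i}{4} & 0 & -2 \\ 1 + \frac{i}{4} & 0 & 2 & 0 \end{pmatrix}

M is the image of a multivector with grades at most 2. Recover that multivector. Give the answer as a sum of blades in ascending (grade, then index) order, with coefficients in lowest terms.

Method: the blade images are trace-orthogonal — tr(rho(e_A) rho(e_B)^-1) = 4 if A = B and 0 otherwise — and rho(e_A)^-1 = (e_A)^2 * rho(e_A) with (e_A)^2 = +1 or -1, so the coefficient of e_A in the preimage is (e_A)^2 * tr(M rho(e_A))/4.
Nonzero projections over blades of grade <= 2: e_{2}: (e_{2})^2 = -1, tr(M rho(e_{2})) = 4, coefficient -1; e_{1} e_{3}: (e_{1} e_{3})^2 = +1, tr(M rho(e_{1} e_{3})) = 1, coefficient \frac{1}{4}; e_{2} e_{4}: (e_{2} e_{4})^2 = -1, tr(M rho(e_{2} e_{4})) = 8, coefficient -2. Every other blade of grade <= 2 projects to 0.
Answer: -e_{2} + \frac{1}{4} e_{1} e_{3} - 2 e_{2} e_{4}


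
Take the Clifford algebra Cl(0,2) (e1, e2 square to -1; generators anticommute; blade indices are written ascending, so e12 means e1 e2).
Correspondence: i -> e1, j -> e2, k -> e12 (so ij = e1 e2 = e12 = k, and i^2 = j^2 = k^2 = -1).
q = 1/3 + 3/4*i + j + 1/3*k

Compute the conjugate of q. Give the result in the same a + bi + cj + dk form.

In blades: q = 1/3 + 3/4*e1 + e2 + 1/3*e12.
Conjugation here is Clifford conjugation: the scalar is fixed and the grade-1 and grade-2 blades all flip sign, giving 1/3 - 3/4*e1 - e2 - 1/3*e12; translating back:
Answer: 1/3 - 3/4*i - j - 1/3*k


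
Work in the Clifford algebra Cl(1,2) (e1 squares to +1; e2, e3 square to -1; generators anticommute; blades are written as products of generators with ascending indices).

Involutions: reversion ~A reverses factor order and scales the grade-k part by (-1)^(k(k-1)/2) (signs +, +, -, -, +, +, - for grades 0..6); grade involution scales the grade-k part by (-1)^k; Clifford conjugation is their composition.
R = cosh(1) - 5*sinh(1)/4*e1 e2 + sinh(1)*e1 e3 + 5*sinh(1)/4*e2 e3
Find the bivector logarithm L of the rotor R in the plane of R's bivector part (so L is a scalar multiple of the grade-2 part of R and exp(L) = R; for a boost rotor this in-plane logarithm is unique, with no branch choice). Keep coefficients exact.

The scalar part of R is cosh(1), giving the rapidity magnitude (cosh is even); the bivector part supplies orientation, its quotient by sinh of the rapidity is the plane, and L = rapidity * plane — unique in that plane, since flipping both signs leaves L unchanged.
Concretely: cosh(rapidity) = cosh(1) gives rapidity = ±1, and since rapidity/sinh(rapidity) is even the sign is immaterial: L = (rapidity/sinh(rapidity)) * <R>_2 = (1/sinh(1)) * <R>_2.
Answer: -5/4*e1 e2 + e1 e3 + 5/4*e2 e3


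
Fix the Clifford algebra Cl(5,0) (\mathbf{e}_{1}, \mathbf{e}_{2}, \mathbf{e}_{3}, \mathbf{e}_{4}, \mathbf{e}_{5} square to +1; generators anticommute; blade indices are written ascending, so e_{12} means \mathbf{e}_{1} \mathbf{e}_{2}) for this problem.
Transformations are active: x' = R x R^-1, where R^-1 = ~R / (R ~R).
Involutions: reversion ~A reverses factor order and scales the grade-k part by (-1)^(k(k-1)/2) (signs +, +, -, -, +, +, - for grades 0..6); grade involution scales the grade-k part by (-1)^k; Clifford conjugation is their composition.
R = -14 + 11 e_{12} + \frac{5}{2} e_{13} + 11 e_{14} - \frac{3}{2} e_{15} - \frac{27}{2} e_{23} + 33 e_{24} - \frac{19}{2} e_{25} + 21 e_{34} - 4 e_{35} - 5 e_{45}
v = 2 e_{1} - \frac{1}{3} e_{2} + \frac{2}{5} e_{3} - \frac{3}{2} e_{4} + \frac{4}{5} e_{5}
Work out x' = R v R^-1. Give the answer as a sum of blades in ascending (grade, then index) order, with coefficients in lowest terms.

~R = -14 - 11 e_{12} - \frac{5}{2} e_{13} - 11 e_{14} + \frac{3}{2} e_{15} + \frac{27}{2} e_{23} - 33 e_{24} + \frac{19}{2} e_{25} - 21 e_{34} + 4 e_{35} + 5 e_{45}, and R ~R = 2290, so R^-1 = ~R / (2290).
R v = -\frac{1451}{30} e_{1} - \frac{479}{6} e_{2} - \frac{249}{5} e_{3} - \frac{12}{5} e_{4} - \frac{259}{15} e_{5} - \frac{653}{30} e_{123} + \frac{319}{6} e_{124} - \frac{107}{10} e_{125} + \frac{677}{20} e_{134} - \frac{27}{5} e_{135} - \frac{69}{20} e_{145} + \frac{1}{20} e_{234} - \frac{17}{3} e_{235} + \frac{829}{60} e_{245} + \frac{44}{5} e_{345}
Answer: \frac{7721}{6870} e_{1} + \frac{363}{458} e_{2} - \frac{2881}{6870} e_{3} + \frac{15487}{6870} e_{4} - \frac{757}{6870} e_{5}


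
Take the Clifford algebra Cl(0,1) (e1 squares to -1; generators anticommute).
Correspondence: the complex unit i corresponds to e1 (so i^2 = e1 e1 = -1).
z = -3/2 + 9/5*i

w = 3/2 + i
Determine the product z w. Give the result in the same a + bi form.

In blades: z = -3/2 + 9/5*e1, w = 3/2 + e1.
Distribute z over w term by term (generator squares from the signature, products reordered to ascending indices): (-3/2)*w = -9/4 - 3/2*e1; (9/5*e1)*w = -9/5 + 27/10*e1.
Sum: -81/20 + 6/5*e1; translating back through the correspondence:
Answer: -81/20 + 6/5*i


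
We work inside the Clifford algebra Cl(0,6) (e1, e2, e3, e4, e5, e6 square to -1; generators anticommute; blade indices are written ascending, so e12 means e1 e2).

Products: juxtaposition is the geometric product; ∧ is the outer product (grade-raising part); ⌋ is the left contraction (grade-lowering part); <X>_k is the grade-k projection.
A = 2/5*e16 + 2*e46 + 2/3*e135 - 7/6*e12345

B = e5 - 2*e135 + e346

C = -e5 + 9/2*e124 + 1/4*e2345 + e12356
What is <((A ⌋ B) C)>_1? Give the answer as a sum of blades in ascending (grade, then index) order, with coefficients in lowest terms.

step 1: -4/3 - 2*e3
step 2: 4/3*e5 + 2*e35 - 6*e124 - 1/2*e245 - 9*e1234 + 2*e1256 - 1/3*e2345 - 4/3*e12356
step 3: 4/3*e5
Answer: 4/3*e5


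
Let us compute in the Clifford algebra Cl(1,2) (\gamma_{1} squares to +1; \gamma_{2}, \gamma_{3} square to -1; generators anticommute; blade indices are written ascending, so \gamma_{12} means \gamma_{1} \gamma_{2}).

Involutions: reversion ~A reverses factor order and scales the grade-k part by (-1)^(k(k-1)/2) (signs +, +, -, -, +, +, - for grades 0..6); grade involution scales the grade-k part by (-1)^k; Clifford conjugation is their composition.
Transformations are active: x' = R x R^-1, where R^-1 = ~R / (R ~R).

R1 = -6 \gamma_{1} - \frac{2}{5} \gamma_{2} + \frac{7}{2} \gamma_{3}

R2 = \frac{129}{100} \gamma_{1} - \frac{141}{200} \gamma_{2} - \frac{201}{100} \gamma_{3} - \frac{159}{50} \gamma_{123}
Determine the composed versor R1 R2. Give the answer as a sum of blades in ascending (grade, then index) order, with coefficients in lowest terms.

Distribute over the terms of R1 (each basis-blade product reordered to ascending indices, repeated generators contracted through their squares):
(-6 \gamma_{1}) R2 = -\frac{387}{50} + \frac{423}{100} \gamma_{12} + \frac{603}{50} \gamma_{13} + \frac{477}{25} \gamma_{23}
(-\frac{2}{5} \gamma_{2}) R2 = -\frac{141}{500} + \frac{129}{250} \gamma_{12} + \frac{159}{125} \gamma_{13} + \frac{201}{250} \gamma_{23}
(\frac{7}{2} \gamma_{3}) R2 = \frac{1407}{200} + \frac{1113}{100} \gamma_{12} - \frac{903}{200} \gamma_{13} + \frac{987}{400} \gamma_{23}
Summing the partial products and collecting blades:
Answer: -\frac{987}{1000} + \frac{3969}{250} \gamma_{12} + \frac{8817}{1000} \gamma_{13} + \frac{44703}{2000} \gamma_{23}


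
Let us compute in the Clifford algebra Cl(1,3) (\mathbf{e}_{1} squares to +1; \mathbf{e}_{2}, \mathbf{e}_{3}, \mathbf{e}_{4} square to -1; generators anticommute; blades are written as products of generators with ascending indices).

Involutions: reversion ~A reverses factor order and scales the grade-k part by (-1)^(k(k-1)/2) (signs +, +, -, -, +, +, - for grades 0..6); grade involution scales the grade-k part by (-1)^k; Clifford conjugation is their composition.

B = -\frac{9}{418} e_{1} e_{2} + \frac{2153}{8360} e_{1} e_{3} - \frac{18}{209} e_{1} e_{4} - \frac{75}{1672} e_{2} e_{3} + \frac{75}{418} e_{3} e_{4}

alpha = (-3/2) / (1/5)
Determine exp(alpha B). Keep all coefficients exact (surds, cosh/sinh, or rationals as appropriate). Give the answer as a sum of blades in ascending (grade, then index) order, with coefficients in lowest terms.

B^2 term by term: the squares give (-\frac{9}{418})^2*(e_{1} e_{2})^2 + (\frac{2153}{8360})^2*(e_{1} e_{3})^2 + (-\frac{18}{209})^2*(e_{1} e_{4})^2 + (-\frac{75}{1672})^2*(e_{2} e_{3})^2 + (\frac{75}{418})^2*(e_{3} e_{4})^2 = \frac{81}{174724}*(+1) + \frac{4635409}{69889600}*(+1) + \frac{324}{43681}*(+1) + \frac{5625}{2795584}*(-1) + \frac{5625}{174724}*(-1) = \frac{1}{25} (each basis 2-blade squares to minus the product of its generators' squares); cross terms between blades sharing an index anticommute and cancel; the commuting (index-disjoint) pairs give grade-4 terms 2*c*c'*(blade product), which cancel blade by blade — e_{1} e_{2} e_{3} e_{4}: -\frac{675}{87362} + \frac{675}{87362} = 0 — confirming B is simple. So B^2 = \frac{1}{25}.
B^2 = \frac{1}{25} — the series telescopes hyperbolically here: l = \frac{1}{5}, alpha*l = - \frac{3}{2}, so exp(alpha B) = cosh(- \frac{3}{2}) + (sinh(- \frac{3}{2})/(\frac{1}{5}))*B = \cosh{\left(\frac{3}{2} \right)} + (- 5 \sinh{\left(\frac{3}{2} \right)})*B.
Answer: \cosh{\left(\frac{3}{2} \right)} + \frac{45 \sinh{\left(\frac{3}{2} \right)}}{418} e_{1} e_{2} - \frac{2153 \sinh{\left(\frac{3}{2} \right)}}{1672} e_{1} e_{3} + \frac{90 \sinh{\left(\frac{3}{2} \right)}}{209} e_{1} e_{4} + \frac{375 \sinh{\left(\frac{3}{2} \right)}}{1672} e_{2} e_{3} - \frac{375 \sinh{\left(\frac{3}{2} \right)}}{418} e_{3} e_{4}


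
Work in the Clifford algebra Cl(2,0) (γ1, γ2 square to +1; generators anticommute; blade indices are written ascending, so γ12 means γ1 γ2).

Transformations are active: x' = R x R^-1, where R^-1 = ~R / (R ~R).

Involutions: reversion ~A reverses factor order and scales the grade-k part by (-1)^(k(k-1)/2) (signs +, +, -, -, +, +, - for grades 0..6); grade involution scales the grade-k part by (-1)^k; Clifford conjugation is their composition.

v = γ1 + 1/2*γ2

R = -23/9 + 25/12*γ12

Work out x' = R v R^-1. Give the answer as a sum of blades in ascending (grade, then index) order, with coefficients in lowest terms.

~R = -23/9 - 25/12*γ12, and R ~R = 14089/1296, so R^-1 = ~R / (14089/1296).
R v = -109/72*γ1 - 121/36*γ2
Answer: -4061/14089*γ1 + 30439/28178*γ2


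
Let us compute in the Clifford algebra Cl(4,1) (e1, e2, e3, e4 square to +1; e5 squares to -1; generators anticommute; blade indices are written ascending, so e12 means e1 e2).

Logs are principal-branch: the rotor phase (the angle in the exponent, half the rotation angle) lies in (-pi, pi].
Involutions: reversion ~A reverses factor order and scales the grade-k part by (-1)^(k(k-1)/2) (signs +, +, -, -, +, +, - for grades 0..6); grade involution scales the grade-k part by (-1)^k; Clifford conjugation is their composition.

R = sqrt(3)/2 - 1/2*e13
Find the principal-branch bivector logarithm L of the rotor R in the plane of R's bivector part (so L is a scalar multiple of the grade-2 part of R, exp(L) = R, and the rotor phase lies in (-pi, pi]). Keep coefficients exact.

The scalar part of R is sqrt(3)/2, so the principal-branch rotor phase is pinned; divide the bivector part by its sine to get the unit plane — L is the phase times that plane.
Concretely: cos(phase) = sqrt(3)/2 gives phase = ±pi/6, and since phase/sin(phase) is even the sign is immaterial: L = (phase/sin(phase)) * <R>_2 = (pi/3) * <R>_2.
Answer: -pi/6*e13


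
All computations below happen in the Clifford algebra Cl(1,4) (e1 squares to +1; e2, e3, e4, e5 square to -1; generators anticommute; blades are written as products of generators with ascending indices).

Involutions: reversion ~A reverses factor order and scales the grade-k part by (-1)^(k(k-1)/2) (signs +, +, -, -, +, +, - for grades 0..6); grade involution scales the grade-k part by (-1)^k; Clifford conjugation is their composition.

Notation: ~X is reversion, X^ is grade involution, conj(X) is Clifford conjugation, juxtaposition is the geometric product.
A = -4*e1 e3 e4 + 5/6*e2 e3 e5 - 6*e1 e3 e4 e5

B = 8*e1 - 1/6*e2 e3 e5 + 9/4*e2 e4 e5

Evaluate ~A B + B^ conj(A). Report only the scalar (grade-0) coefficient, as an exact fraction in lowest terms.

first term: 5/36 + 271/8*e3 e4 - 27/2*e1 e2 e3 - e1 e2 e4 + 48*e3 e4 e5 - 7/3*e1 e2 e3 e5 - 2/3*e1 e2 e4 e5
second term: 5/36 + 241/8*e3 e4 + 27/2*e1 e2 e3 + e1 e2 e4 + 48*e3 e4 e5 - 47/3*e1 e2 e3 e5 - 2/3*e1 e2 e4 e5
Answer: 5/18


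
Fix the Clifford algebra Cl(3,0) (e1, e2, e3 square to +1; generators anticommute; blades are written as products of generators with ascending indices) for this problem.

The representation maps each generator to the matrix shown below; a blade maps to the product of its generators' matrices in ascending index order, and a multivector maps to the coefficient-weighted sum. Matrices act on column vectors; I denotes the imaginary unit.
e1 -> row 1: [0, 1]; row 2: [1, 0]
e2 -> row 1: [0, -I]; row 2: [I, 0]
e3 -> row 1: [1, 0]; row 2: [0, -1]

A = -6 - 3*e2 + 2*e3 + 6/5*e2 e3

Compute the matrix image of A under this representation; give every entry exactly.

Bivector images (products of the table entries): rho(e2 e3) = rho(e2)rho(e3) = row 1: [0, I]; row 2: [I, 0].
M = (-6)*1 + (-3)*rho(e2) + (2)*rho(e3) + (6/5)*rho(e2 e3), summed entrywise (1 is the identity matrix):
Answer: row 1: [-4, 21*I/5]; row 2: [-9*I/5, -8]


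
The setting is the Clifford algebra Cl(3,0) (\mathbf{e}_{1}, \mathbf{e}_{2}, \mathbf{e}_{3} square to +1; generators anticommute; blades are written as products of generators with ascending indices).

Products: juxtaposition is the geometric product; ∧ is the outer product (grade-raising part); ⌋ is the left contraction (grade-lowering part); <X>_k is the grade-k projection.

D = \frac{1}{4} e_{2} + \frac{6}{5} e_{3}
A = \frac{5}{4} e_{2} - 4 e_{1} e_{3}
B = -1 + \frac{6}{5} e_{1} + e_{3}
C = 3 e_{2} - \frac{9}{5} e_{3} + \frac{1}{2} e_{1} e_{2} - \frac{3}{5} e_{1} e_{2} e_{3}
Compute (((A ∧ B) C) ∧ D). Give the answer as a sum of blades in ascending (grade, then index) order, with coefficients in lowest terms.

step 1: -\frac{5}{4} e_{2} - \frac{3}{2} e_{1} e_{2} + 4 e_{1} e_{3} + \frac{5}{4} e_{2} e_{3}
step 2: -3 - \frac{413}{40} e_{1} - \frac{93}{20} e_{2} - \frac{93}{20} e_{3} - \frac{11}{8} e_{1} e_{3} + \frac{17}{4} e_{2} e_{3} - \frac{93}{10} e_{1} e_{2} e_{3}
step 3: -\frac{3}{4} e_{2} - \frac{18}{5} e_{3} - \frac{413}{160} e_{1} e_{2} - \frac{1239}{100} e_{1} e_{3} - \frac{1767}{400} e_{2} e_{3} + \frac{11}{32} e_{1} e_{2} e_{3}
Answer: -\frac{3}{4} e_{2} - \frac{18}{5} e_{3} - \frac{413}{160} e_{1} e_{2} - \frac{1239}{100} e_{1} e_{3} - \frac{1767}{400} e_{2} e_{3} + \frac{11}{32} e_{1} e_{2} e_{3}


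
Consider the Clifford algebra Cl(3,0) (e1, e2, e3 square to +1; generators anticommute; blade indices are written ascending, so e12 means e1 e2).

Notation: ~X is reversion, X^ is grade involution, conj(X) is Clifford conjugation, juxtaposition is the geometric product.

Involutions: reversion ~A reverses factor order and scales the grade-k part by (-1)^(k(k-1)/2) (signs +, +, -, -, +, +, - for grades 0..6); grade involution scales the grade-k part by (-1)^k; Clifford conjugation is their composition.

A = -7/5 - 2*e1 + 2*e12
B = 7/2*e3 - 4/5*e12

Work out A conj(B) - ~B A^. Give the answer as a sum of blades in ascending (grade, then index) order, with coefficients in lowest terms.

first term: -8/5 - 8/5*e2 + 49/10*e3 - 28/25*e12 + 7*e13 - 7*e123
second term: -8/5 - 8/5*e2 - 49/10*e3 - 28/25*e12 - 7*e13 + 7*e123
Answer: 49/5*e3 + 14*e13 - 14*e123


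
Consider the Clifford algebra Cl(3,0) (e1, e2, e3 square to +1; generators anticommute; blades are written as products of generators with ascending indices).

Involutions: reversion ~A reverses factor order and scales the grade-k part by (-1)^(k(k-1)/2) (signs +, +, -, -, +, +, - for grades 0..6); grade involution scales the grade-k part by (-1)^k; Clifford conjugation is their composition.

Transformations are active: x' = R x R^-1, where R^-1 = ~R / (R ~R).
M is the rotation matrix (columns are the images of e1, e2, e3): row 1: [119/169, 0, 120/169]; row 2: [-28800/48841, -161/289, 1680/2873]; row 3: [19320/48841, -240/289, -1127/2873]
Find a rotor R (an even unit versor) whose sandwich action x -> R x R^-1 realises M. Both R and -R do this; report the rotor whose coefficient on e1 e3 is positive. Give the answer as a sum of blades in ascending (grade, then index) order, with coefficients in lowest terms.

Method: write R = a + b12*e1 e2 + b13*e1 e3 + b23*e2 e3 with a^2 + b12^2 + b13^2 + b23^2 = 1 (so R^-1 = ~R). Expanding the columns R e_j ~R gives tr M = 4a^2 - 1 and, from the antisymmetric part, M21 - M12 = -4a*b12, M13 - M31 = 4a*b13, M32 - M23 = -4a*b23.
Here tr M = -11977/48841, so a^2 = (1 + tr M)/4 = 9216/48841 and a = ±96/221. Taking a = 96/221: M21 - M12 = -28800/48841, M13 - M31 = 15360/48841, M32 - M23 = -69120/48841, giving b12 = 75/221, b13 = 40/221, b23 = 180/221, i.e. R = 96/221 + 75/221*e1 e2 + 40/221*e1 e3 + 180/221*e2 e3.
Its e1 e3 coefficient is already positive.
Answer: 96/221 + 75/221*e1 e2 + 40/221*e1 e3 + 180/221*e2 e3. Sheet selection: the two-to-one cover makes ±R indistinguishable at the matrix level (trace -11977/48841), so uniqueness comes from the required sign on e1 e3.


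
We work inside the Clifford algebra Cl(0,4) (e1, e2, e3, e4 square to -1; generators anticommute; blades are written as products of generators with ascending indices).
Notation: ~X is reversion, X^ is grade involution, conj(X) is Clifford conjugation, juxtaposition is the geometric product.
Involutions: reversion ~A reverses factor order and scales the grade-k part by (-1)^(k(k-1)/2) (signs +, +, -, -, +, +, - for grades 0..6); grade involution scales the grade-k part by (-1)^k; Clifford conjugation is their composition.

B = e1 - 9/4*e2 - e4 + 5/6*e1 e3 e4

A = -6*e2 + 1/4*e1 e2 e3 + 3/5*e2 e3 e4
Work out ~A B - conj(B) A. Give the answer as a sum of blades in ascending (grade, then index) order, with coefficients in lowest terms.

first term: -27/2 + 11/2*e1 e2 + 9/16*e1 e3 - 7/20*e2 e3 + 139/24*e2 e4 - 27/20*e3 e4 + 117/20*e1 e2 e3 e4
second term: 27/2 + 11/2*e1 e2 + 9/16*e1 e3 - 7/20*e2 e3 + 139/24*e2 e4 - 27/20*e3 e4 - 117/20*e1 e2 e3 e4
Answer: -27 + 117/10*e1 e2 e3 e4


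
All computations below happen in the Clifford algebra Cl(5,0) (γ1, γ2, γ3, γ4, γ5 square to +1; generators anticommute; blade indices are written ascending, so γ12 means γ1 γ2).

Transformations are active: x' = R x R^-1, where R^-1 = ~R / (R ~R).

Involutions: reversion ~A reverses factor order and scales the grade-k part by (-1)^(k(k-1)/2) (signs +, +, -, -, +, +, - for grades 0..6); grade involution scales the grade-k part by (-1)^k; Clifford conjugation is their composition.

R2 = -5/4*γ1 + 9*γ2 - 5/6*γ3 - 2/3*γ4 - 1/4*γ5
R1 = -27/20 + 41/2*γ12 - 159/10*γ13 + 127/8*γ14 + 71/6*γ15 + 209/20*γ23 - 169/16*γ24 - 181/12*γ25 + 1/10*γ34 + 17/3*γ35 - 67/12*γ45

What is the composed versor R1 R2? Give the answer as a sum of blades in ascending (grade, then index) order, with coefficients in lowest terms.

Distribute over the terms of R2 (each basis-blade product reordered to ascending indices, repeated generators contracted through their squares):
R1 (-5/4*γ1) = 27/16*γ1 + 205/8*γ2 - 159/8*γ3 + 635/32*γ4 + 355/24*γ5 - 209/16*γ123 + 845/64*γ124 + 905/48*γ125 - 1/8*γ134 - 85/12*γ135 + 335/48*γ145
R1 (9*γ2) = 369/2*γ1 - 243/20*γ2 - 1881/20*γ3 + 1521/16*γ4 + 543/4*γ5 + 1431/10*γ123 - 1143/8*γ124 - 213/2*γ125 + 9/10*γ234 + 51*γ235 - 201/4*γ245
R1 (-5/6*γ3) = 53/4*γ1 - 209/24*γ2 + 9/8*γ3 + 1/12*γ4 + 85/18*γ5 - 205/12*γ123 + 635/48*γ134 + 355/36*γ135 - 845/96*γ234 - 905/72*γ235 + 335/72*γ345
R1 (-2/3*γ4) = -127/12*γ1 + 169/24*γ2 - 1/15*γ3 + 9/10*γ4 - 67/18*γ5 - 41/3*γ124 + 53/5*γ134 + 71/9*γ145 - 209/30*γ234 - 181/18*γ245 + 34/9*γ345
R1 (-1/4*γ5) = -71/24*γ1 + 181/48*γ2 - 17/12*γ3 + 67/48*γ4 + 27/80*γ5 - 41/8*γ125 + 159/40*γ135 - 127/32*γ145 - 209/80*γ235 + 169/64*γ245 - 1/40*γ345
Summing the partial products and collecting blades:
Answer: 8923/48*γ1 + 3739/240*γ2 - 6857/60*γ3 + 56297/480*γ4 + 36451/240*γ5 + 27109/240*γ123 - 27521/192*γ124 - 4453/48*γ125 + 5689/240*γ134 + 2431/360*γ135 + 3139/288*γ145 - 2379/160*γ234 + 25789/720*γ235 - 33215/576*γ245 + 1513/180*γ345


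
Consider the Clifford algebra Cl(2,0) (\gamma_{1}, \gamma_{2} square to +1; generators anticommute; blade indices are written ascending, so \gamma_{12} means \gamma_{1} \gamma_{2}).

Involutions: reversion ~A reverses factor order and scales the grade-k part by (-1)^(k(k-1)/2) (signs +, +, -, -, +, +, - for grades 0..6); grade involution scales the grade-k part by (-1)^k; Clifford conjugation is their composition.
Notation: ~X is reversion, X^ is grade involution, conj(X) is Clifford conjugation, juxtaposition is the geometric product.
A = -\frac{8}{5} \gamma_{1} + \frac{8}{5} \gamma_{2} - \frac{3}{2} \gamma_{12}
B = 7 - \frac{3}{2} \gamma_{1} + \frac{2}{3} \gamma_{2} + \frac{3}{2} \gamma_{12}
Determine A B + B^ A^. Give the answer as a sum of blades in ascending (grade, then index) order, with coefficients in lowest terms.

first term: \frac{343}{60} - \frac{73}{5} \gamma_{1} + \frac{131}{20} \gamma_{2} - \frac{55}{6} \gamma_{12}
second term: \frac{343}{60} + \frac{39}{5} \gamma_{1} - \frac{317}{20} \gamma_{2} - \frac{71}{6} \gamma_{12}
Answer: \frac{343}{30} - \frac{34}{5} \gamma_{1} - \frac{93}{10} \gamma_{2} - 21 \gamma_{12}


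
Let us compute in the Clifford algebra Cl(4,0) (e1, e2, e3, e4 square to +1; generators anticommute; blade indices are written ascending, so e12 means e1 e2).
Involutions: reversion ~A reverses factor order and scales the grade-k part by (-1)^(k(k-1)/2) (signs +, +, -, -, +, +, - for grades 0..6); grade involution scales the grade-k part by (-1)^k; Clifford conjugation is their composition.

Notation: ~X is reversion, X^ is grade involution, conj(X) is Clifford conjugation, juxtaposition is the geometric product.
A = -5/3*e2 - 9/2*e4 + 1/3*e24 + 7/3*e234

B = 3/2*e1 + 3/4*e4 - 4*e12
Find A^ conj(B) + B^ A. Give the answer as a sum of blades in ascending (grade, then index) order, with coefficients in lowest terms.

first term: -27/8 - 20/3*e1 - 1/4*e2 + 5/2*e12 + 65/12*e14 + 7/4*e23 - 5/4*e24 + 35/2*e124 + 28/3*e134 - 7/2*e1234
second term: 27/8 + 20/3*e1 + 1/4*e2 + 5/2*e12 + 65/12*e14 - 7/4*e23 - 5/4*e24 + 35/2*e124 - 28/3*e134 - 7/2*e1234
Answer: 5*e12 + 65/6*e14 - 5/2*e24 + 35*e124 - 7*e1234


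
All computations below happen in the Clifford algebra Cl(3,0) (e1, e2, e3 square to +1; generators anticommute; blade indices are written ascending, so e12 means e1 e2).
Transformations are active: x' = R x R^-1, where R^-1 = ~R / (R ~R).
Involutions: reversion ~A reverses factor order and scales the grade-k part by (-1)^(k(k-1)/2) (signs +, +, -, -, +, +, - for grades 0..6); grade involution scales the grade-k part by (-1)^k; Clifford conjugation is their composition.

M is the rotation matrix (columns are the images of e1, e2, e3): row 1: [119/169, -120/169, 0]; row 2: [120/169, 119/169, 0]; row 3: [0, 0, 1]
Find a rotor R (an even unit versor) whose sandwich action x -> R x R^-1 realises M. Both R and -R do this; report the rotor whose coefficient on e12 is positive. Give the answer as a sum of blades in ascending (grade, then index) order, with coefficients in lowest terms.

Method: write R = a + b12*e12 + b13*e13 + b23*e23 with a^2 + b12^2 + b13^2 + b23^2 = 1 (so R^-1 = ~R). Expanding the columns R e_j ~R gives tr M = 4a^2 - 1 and, from the antisymmetric part, M21 - M12 = -4a*b12, M13 - M31 = 4a*b13, M32 - M23 = -4a*b23.
Here tr M = 407/169, so a^2 = (1 + tr M)/4 = 144/169 and a = ±12/13. Taking a = 12/13: M21 - M12 = 240/169, M13 - M31 = 0, M32 - M23 = 0, giving b12 = -5/13, b13 = 0, b23 = 0, i.e. R = 12/13 - 5/13*e12.
Its e12 coefficient is negative, so report the other preimage -R.
Answer: -12/13 + 5/13*e12. Uniqueness: Spin(3) -> SO(3) maps R and -R to the same rotation of trace 407/169; fixing the sign of the e12 coefficient removes the ambiguity.
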